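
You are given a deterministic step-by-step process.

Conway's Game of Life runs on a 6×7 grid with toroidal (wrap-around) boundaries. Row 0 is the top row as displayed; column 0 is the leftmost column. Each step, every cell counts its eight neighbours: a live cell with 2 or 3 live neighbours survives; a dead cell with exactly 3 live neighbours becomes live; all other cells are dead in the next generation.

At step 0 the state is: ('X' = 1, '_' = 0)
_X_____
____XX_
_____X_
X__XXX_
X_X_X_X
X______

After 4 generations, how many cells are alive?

14

[0] _X_____
____XX_
_____X_
X__XXX_
X_X_X_X
X______
[1] _______
____XX_
___X___
XX_X___
X___X__
X_____X
[2] _____XX
____X__
__XX___
XXXXX__
_______
X_____X
[3] X____XX
___XXX_
_______
_X__X__
__XX__X
X____XX
[4] X______
____XX_
___X_X_
__XX___
_XXXX_X
_X__X__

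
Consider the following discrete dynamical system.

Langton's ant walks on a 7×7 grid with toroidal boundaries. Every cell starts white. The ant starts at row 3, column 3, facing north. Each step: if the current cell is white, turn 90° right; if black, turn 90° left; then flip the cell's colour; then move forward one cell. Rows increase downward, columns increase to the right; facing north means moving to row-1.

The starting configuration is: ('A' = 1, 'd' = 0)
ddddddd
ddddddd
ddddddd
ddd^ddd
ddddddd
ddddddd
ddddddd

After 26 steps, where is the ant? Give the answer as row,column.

[0] ddddddd
ddddddd
ddddddd
ddd^ddd
ddddddd
ddddddd
ddddddd
[1] ddddddd
ddddddd
ddddddd
dddA>dd
ddddddd
ddddddd
ddddddd
[2] ddddddd
ddddddd
ddddddd
dddAAdd
ddddvdd
ddddddd
ddddddd
[3] ddddddd
ddddddd
ddddddd
dddAAdd
ddd<Add
ddddddd
ddddddd
[4] ddddddd
ddddddd
ddddddd
ddd^Add
dddAAdd
ddddddd
ddddddd
[5] ddddddd
ddddddd
ddddddd
dd<dAdd
dddAAdd
ddddddd
ddddddd
[6] ddddddd
ddddddd
dd^dddd
ddAdAdd
dddAAdd
ddddddd
ddddddd
[7] ddddddd
ddddddd
ddA>ddd
ddAdAdd
dddAAdd
ddddddd
ddddddd
[8] ddddddd
ddddddd
ddAAddd
ddAvAdd
dddAAdd
ddddddd
ddddddd
[9] ddddddd
ddddddd
ddAAddd
dd<AAdd
dddAAdd
ddddddd
ddddddd
[10] ddddddd
ddddddd
ddAAddd
dddAAdd
ddvAAdd
ddddddd
ddddddd
[11] ddddddd
ddddddd
ddAAddd
dddAAdd
d<AAAdd
ddddddd
ddddddd
[12] ddddddd
ddddddd
ddAAddd
d^dAAdd
dAAAAdd
ddddddd
ddddddd
[13] ddddddd
ddddddd
ddAAddd
dA>AAdd
dAAAAdd
ddddddd
ddddddd
[14] ddddddd
ddddddd
ddAAddd
dAAAAdd
dAvAAdd
ddddddd
ddddddd
[15] ddddddd
ddddddd
ddAAddd
dAAAAdd
dAd>Add
ddddddd
ddddddd
[16] ddddddd
ddddddd
ddAAddd
dAA^Add
dAddAdd
ddddddd
ddddddd
[17] ddddddd
ddddddd
ddAAddd
dA<dAdd
dAddAdd
ddddddd
ddddddd
[18] ddddddd
ddddddd
ddAAddd
dAddAdd
dAvdAdd
ddddddd
ddddddd
[19] ddddddd
ddddddd
ddAAddd
dAddAdd
d<AdAdd
ddddddd
ddddddd
[20] ddddddd
ddddddd
ddAAddd
dAddAdd
ddAdAdd
dvddddd
ddddddd
[21] ddddddd
ddddddd
ddAAddd
dAddAdd
ddAdAdd
<Addddd
ddddddd
[22] ddddddd
ddddddd
ddAAddd
dAddAdd
^dAdAdd
AAddddd
ddddddd
[23] ddddddd
ddddddd
ddAAddd
dAddAdd
A>AdAdd
AAddddd
ddddddd
[24] ddddddd
ddddddd
ddAAddd
dAddAdd
AAAdAdd
Avddddd
ddddddd
[25] ddddddd
ddddddd
ddAAddd
dAddAdd
AAAdAdd
Ad>dddd
ddddddd
[26] ddddddd
ddddddd
ddAAddd
dAddAdd
AAAdAdd
AdAdddd
ddvdddd

6,2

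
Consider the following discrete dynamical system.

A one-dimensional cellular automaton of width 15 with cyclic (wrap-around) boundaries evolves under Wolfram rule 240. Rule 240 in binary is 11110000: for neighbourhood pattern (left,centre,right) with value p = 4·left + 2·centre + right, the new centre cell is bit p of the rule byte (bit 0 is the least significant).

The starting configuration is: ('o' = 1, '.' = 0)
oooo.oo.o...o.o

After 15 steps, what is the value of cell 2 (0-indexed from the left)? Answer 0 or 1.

0) oooo.oo.o...o.o
1) ooooo.oo.o...o.
2) .ooooo.oo.o...o
3) o.ooooo.oo.o...
4) .o.ooooo.oo.o..
5) ..o.ooooo.oo.o.
6) ...o.ooooo.oo.o
7) o...o.ooooo.oo.
8) .o...o.ooooo.oo
9) o.o...o.ooooo.o
10) oo.o...o.ooooo.
11) .oo.o...o.ooooo
12) o.oo.o...o.oooo
13) oo.oo.o...o.ooo
14) ooo.oo.o...o.oo
15) oooo.oo.o...o.o

1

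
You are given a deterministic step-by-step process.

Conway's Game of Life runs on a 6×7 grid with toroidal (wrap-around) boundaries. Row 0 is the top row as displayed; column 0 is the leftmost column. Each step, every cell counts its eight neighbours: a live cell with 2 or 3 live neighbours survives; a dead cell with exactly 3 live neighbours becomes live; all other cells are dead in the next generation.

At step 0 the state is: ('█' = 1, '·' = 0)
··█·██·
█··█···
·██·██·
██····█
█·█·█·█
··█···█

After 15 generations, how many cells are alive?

gen 0: ··█·██·
█··█···
·██·██·
██····█
█·█·█·█
··█···█
gen 1: ·██·███
······█
··████·
····█··
··██···
█·█·█·█
gen 2: ·██·█··
██····█
···███·
·····█·
·██·██·
█···█·█
gen 3: ··██···
██····█
█···██·
··█···█
██·██··
█···█·█
gen 4: ··██·█·
███████
·····█·
··█···█
·████··
█···███
gen 5: ·······
██·····
·······
·██·██·
·██·█··
█·····█
gen 6: ·█····█
·······
█·█····
·██·██·
··█·█·█
██·····
gen 7: ·█·····
██·····
··██···
█·█·███
··█·█·█
·██··██
gen 8: ······█
██·····
··████·
█·█·█·█
··█·█··
·███·██
gen 9: ·····██
███████
··█·██·
··█···█
····█··
███████
gen 10: ·······
███····
·······
····█··
····█··
████···
gen 11: ···█···
·█·····
·█·····
·······
·██·█··
·███···
gen 12: ·█·█···
··█····
·······
·██····
·█·····
·█··█··
gen 13: ·█·█···
··█····
·██····
·██····
██·····
██·····
gen 14: ██·····
···█···
···█···
·······
·······
·······
gen 15: ·······
··█····
·······
·······
·······
·······

1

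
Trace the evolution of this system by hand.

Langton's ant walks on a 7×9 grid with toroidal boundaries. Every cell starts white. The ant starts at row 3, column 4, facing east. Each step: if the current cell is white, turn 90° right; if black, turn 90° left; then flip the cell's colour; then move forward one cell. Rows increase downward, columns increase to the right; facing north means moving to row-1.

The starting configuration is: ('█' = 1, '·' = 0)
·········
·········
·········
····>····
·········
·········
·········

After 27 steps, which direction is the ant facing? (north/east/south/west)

0) ·········
·········
·········
····>····
·········
·········
·········
1) ·········
·········
·········
····█····
····v····
·········
·········
2) ·········
·········
·········
····█····
···<█····
·········
·········
3) ·········
·········
·········
···^█····
···██····
·········
·········
4) ·········
·········
·········
···█>····
···██····
·········
·········
5) ·········
·········
····^····
···█·····
···██····
·········
·········
6) ·········
·········
····█>···
···█·····
···██····
·········
·········
7) ·········
·········
····██···
···█·v···
···██····
·········
·········
8) ·········
·········
····██···
···█<█···
···██····
·········
·········
9) ·········
·········
····^█···
···███···
···██····
·········
·········
10) ·········
·········
···<·█···
···███···
···██····
·········
·········
11) ·········
···^·····
···█·█···
···███···
···██····
·········
·········
12) ·········
···█>····
···█·█···
···███···
···██····
·········
·········
13) ·········
···██····
···█v█···
···███···
···██····
·········
·········
14) ·········
···██····
···<██···
···███···
···██····
·········
·········
15) ·········
···██····
····██···
···v██···
···██····
·········
·········
16) ·········
···██····
····██···
····>█···
···██····
·········
·········
17) ·········
···██····
····^█···
·····█···
···██····
·········
·········
18) ·········
···██····
···<·█···
·····█···
···██····
·········
·········
19) ·········
···^█····
···█·█···
·····█···
···██····
·········
·········
20) ·········
··<·█····
···█·█···
·····█···
···██····
·········
·········
21) ··^······
··█·█····
···█·█···
·····█···
···██····
·········
·········
22) ··█>·····
··█·█····
···█·█···
·····█···
···██····
·········
·········
23) ··██·····
··█v█····
···█·█···
·····█···
···██····
·········
·········
24) ··██·····
··<██····
···█·█···
·····█···
···██····
·········
·········
25) ··██·····
···██····
··v█·█···
·····█···
···██····
·········
·········
26) ··██·····
···██····
·<██·█···
·····█···
···██····
·········
·········
27) ··██·····
·^·██····
·███·█···
·····█···
···██····
·········
·········

north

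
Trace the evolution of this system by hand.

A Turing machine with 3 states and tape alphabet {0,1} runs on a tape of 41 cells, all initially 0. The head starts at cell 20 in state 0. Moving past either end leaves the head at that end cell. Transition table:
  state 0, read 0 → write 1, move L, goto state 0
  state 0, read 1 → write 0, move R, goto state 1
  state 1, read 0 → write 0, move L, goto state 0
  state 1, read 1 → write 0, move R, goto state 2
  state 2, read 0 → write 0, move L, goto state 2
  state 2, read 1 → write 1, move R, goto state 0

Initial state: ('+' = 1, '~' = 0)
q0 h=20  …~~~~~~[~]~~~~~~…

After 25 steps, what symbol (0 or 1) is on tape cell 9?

step 0: q0 h=20  …~~~~~~[~]~~~~~~…
step 1: q0 h=19  …~~~~~~[~]+~~~~~…
step 2: q0 h=18  …~~~~~~[~]++~~~~…
step 3: q0 h=17  …~~~~~~[~]+++~~~…
step 4: q0 h=16  …~~~~~~[~]++++~~…
step 5: q0 h=15  …~~~~~~[~]+++++~…
step 6: q0 h=14  …~~~~~~[~]++++++…
step 7: q0 h=13  …~~~~~~[~]++++++…
step 8: q0 h=12  …~~~~~~[~]++++++…
step 9: q0 h=11  …~~~~~~[~]++++++…
step 10: q0 h=10  …~~~~~~[~]++++++…
step 11: q0 h= 9  …~~~~~~[~]++++++…
step 12: q0 h= 8  …~~~~~~[~]++++++…
step 13: q0 h= 7  …~~~~~~[~]++++++…
step 14: q0 h= 6  |~~~~~~[~]++++++…
step 15: q0 h= 5  |~~~~~[~]++++++…
step 16: q0 h= 4  |~~~~[~]++++++…
step 17: q0 h= 3  |~~~[~]++++++…
step 18: q0 h= 2  |~~[~]++++++…
step 19: q0 h= 1  |~[~]++++++…
step 20: q0 h= 0  |[~]++++++…
step 21: q0 h= 0  |[+]++++++…
step 22: q1 h= 1  |~[+]++++++…
step 23: q2 h= 2  |~~[+]++++++…
step 24: q0 h= 3  |~~+[+]++++++…
step 25: q1 h= 4  |~~+~[+]++++++…

1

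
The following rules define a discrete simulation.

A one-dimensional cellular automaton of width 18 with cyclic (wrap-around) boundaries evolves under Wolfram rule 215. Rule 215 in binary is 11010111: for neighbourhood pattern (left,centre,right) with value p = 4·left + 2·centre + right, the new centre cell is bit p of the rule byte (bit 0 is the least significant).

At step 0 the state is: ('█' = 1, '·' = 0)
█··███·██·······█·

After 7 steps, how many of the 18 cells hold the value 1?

[0] █··███·██·······█·
[1] ███·██··█████████·
[2] ·██··███·████████·
[3] █·███·██··████████
[4] █··██··███·███████
[5] ███·███·██··██████
[6] ███··██··███·█████
[7] █████·███·██··████

14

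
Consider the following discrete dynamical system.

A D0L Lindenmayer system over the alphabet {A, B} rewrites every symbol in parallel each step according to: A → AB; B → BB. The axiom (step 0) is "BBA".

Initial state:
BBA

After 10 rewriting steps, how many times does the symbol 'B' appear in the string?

3071

step 0: BBA
step 1: BBBBAB
step 2: BBBBBBBBABBB
step 3: BBBBBBBBBBBBBBBBABBBBBBB
step 4: BBBBBBBBBBBBBBBBBBBBBBBBBBBBBBBBABBBBBBBBBBBBBBB
step 5: BBBBBBBBBBBBBBBBBBBBBBBBBBBBBBBBBBBBBBBBBBBBBBBBBBBBBBBBBBBBBBBBABBBBBBBBBBBBBBBBBBBBBBBBBBBBBBB
step 6: BBBBBBBBBBBBBBBBBBBBBBBBBBBBBBBBBBBBBBBBBBBBBBBBBBBBBBBBBB…BBBBBBBBBBBBBBBBBBBBBBBBBBBBBBBBBBBBBBBBBBBBBBBBBBBBBBBBBB  (len 192)
step 7: BBBBBBBBBBBBBBBBBBBBBBBBBBBBBBBBBBBBBBBBBBBBBBBBBBBBBBBBBB…BBBBBBBBBBBBBBBBBBBBBBBBBBBBBBBBBBBBBBBBBBBBBBBBBBBBBBBBBB  (len 384)
step 8: BBBBBBBBBBBBBBBBBBBBBBBBBBBBBBBBBBBBBBBBBBBBBBBBBBBBBBBBBB…BBBBBBBBBBBBBBBBBBBBBBBBBBBBBBBBBBBBBBBBBBBBBBBBBBBBBBBBBB  (len 768)
step 9: BBBBBBBBBBBBBBBBBBBBBBBBBBBBBBBBBBBBBBBBBBBBBBBBBBBBBBBBBB…BBBBBBBBBBBBBBBBBBBBBBBBBBBBBBBBBBBBBBBBBBBBBBBBBBBBBBBBBB  (len 1536)
step 10: BBBBBBBBBBBBBBBBBBBBBBBBBBBBBBBBBBBBBBBBBBBBBBBBBBBBBBBBBB…BBBBBBBBBBBBBBBBBBBBBBBBBBBBBBBBBBBBBBBBBBBBBBBBBBBBBBBBBB  (len 3072)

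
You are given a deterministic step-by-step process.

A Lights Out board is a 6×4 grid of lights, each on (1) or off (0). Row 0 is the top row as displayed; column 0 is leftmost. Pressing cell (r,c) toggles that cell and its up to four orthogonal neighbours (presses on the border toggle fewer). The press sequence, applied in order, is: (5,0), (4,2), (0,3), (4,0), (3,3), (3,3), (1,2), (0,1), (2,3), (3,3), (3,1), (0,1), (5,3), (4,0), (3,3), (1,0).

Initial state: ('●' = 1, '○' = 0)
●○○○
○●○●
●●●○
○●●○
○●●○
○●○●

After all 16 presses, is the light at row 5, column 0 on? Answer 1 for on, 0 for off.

0) ●○○○
○●○●
●●●○
○●●○
○●●○
○●○●
1) ●○○○
○●○●
●●●○
○●●○
●●●○
●○○●
2) ●○○○
○●○●
●●●○
○●○○
●○○●
●○●●
3) ●○●●
○●○○
●●●○
○●○○
●○○●
●○●●
4) ●○●●
○●○○
●●●○
●●○○
○●○●
○○●●
5) ●○●●
○●○○
●●●●
●●●●
○●○○
○○●●
6) ●○●●
○●○○
●●●○
●●○○
○●○●
○○●●
7) ●○○●
○○●●
●●○○
●●○○
○●○●
○○●●
8) ○●●●
○●●●
●●○○
●●○○
○●○●
○○●●
9) ○●●●
○●●○
●●●●
●●○●
○●○●
○○●●
10) ○●●●
○●●○
●●●○
●●●○
○●○○
○○●●
11) ○●●●
○●●○
●○●○
○○○○
○○○○
○○●●
12) ●○○●
○○●○
●○●○
○○○○
○○○○
○○●●
13) ●○○●
○○●○
●○●○
○○○○
○○○●
○○○○
14) ●○○●
○○●○
●○●○
●○○○
●●○●
●○○○
15) ●○○●
○○●○
●○●●
●○●●
●●○○
●○○○
16) ○○○●
●●●○
○○●●
●○●●
●●○○
●○○○

1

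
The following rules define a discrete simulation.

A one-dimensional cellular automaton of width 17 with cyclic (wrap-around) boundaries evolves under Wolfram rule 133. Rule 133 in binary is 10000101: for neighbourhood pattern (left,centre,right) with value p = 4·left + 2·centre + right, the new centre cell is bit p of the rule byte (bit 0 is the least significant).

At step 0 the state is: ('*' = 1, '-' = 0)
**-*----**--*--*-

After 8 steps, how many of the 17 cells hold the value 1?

7

step 0: **-*----**--*--*-
step 1: ---*-**-----*--*-
step 2: **-*----***-*--*-
step 3: ---*-**--*--*--*-
step 4: **-*-----*--*--*-
step 5: ---*-***-*--*--*-
step 6: **-*--*--*--*--*-
step 7: ---*--*--*--*--*-
step 8: **-*--*--*--*--*-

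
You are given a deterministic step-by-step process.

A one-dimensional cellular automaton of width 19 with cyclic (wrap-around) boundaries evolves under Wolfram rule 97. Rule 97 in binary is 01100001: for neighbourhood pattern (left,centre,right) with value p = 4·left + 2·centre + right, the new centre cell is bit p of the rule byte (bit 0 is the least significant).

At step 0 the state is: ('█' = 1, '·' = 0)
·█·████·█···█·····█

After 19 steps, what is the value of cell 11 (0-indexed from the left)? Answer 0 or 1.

0) ·█·████·█···█·····█
1) █·█···██··█···███··
2) ·█··█··█····█···█··
3) ·········██···█···█
4) ·███████··█·█···█··
5) ·······█···█··█···█
6) ·█████···█······█··
7) ·····█·█···████···█
8) ·███··█··█····█·█··
9) ···█·······██··█··█
10) ·█···█████··█······
11) ···█·····█····█████
12) ·█···███···██·····█
13) █··█···█·█··█·███··
14) ·····█··█····█··█··
15) ████······██······█
16) ···█·████··█·████··
17) ██··█···█···█···█·█
18) ·█····█···█···█··█·
19) ···██···█···█······

0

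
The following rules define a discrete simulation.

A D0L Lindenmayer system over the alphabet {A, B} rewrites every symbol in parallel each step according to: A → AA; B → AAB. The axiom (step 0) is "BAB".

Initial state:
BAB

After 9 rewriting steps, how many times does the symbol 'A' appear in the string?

2556

step 0: BAB
step 1: AABAAAAB
step 2: AAAAAABAAAAAAAAAAB
step 3: AAAAAAAAAAAAAABAAAAAAAAAAAAAAAAAAAAAAB
step 4: AAAAAAAAAAAAAAAAAAAAAAAAAAAAAABAAAAAAAAAAAAAAAAAAAAAAAAAAAAAAAAAAAAAAAAAAAAAAB
step 5: AAAAAAAAAAAAAAAAAAAAAAAAAAAAAAAAAAAAAAAAAAAAAAAAAAAAAAAAAA…AAAAAAAAAAAAAAAAAAAAAAAAAAAAAAAAAAAAAAAAAAAAAAAAAAAAAAAAAB  (len 158)
step 6: AAAAAAAAAAAAAAAAAAAAAAAAAAAAAAAAAAAAAAAAAAAAAAAAAAAAAAAAAA…AAAAAAAAAAAAAAAAAAAAAAAAAAAAAAAAAAAAAAAAAAAAAAAAAAAAAAAAAB  (len 318)
step 7: AAAAAAAAAAAAAAAAAAAAAAAAAAAAAAAAAAAAAAAAAAAAAAAAAAAAAAAAAA…AAAAAAAAAAAAAAAAAAAAAAAAAAAAAAAAAAAAAAAAAAAAAAAAAAAAAAAAAB  (len 638)
step 8: AAAAAAAAAAAAAAAAAAAAAAAAAAAAAAAAAAAAAAAAAAAAAAAAAAAAAAAAAA…AAAAAAAAAAAAAAAAAAAAAAAAAAAAAAAAAAAAAAAAAAAAAAAAAAAAAAAAAB  (len 1278)
step 9: AAAAAAAAAAAAAAAAAAAAAAAAAAAAAAAAAAAAAAAAAAAAAAAAAAAAAAAAAA…AAAAAAAAAAAAAAAAAAAAAAAAAAAAAAAAAAAAAAAAAAAAAAAAAAAAAAAAAB  (len 2558)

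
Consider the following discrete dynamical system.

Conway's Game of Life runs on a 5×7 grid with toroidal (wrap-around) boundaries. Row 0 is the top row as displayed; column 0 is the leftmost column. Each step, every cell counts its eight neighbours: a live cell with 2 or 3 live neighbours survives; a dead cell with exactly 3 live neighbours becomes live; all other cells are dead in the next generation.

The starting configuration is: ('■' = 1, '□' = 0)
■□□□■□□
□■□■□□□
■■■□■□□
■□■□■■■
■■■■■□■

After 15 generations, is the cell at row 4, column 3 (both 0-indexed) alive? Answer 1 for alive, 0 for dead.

[0] ■□□□■□□
□■□■□□□
■■■□■□□
■□■□■■■
■■■■■□■
[1] □□□□■■■
□□□■■□□
□□□□■□□
□□□□□□□
□□■□□□□
[2] □□□□■■□
□□□■□□□
□□□■■□□
□□□□□□□
□□□□□■□
[3] □□□□■■□
□□□■□■□
□□□■■□□
□□□□■□□
□□□□■■□
[4] □□□■□□■
□□□■□■□
□□□■□■□
□□□□□□□
□□□■□□□
[5] □□■■□□□
□□■■□■■
□□□□□□□
□□□□■□□
□□□□□□□
[6] □□■■■□□
□□■■■□□
□□□■■■□
□□□□□□□
□□□■□□□
[7] □□□□□□□
□□□□□□□
□□■□□■□
□□□■□□□
□□■■■□□
[8] □□□■□□□
□□□□□□□
□□□□□□□
□□□□□□□
□□■■■□□
[9] □□■■■□□
□□□□□□□
□□□□□□□
□□□■□□□
□□■■■□□
[10] □□■□■□□
□□□■□□□
□□□□□□□
□□■■■□□
□□□□□□□
[11] □□□■□□□
□□□■□□□
□□■□■□□
□□□■□□□
□□■□■□□
[12] □□■■■□□
□□■■■□□
□□■□■□□
□□■□■□□
□□■□■□□
[13] □■□□□■□
□■□□□■□
□■■□■■□
□■■□■■□
□■■□■■□
[14] ■■□□□■■
■■□□□■■
■□□□□□■
■□□□□□■
■□□□□□■
[15] □□□□□□□
□□□□□□□
□□□□□□□
□■□□□■□
□□□□□□□

0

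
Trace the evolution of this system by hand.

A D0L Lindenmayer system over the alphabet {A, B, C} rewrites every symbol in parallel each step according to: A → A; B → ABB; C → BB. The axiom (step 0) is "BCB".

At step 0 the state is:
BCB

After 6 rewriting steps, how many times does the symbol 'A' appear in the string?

0) BCB
1) ABBBBABB
2) AABBABBABBABBAABBABB
3) AAABBABBAABBABBAABBABBAABBABBAAABBABBAABBABB
4) AAAABBABBAABBABBAAABBABBAABBABBAAABBABBAABBABBAAABBABBAABBABBAAAABBABBAABBABBAAABBABBAABBABB
5) AAAAABBABBAABBABBAAABBABBAABBABBAAAABBABBAABBABBAAABBABBAA…BBABBAABBABBAAABBABBAABBABBAAAABBABBAABBABBAAABBABBAABBABB  (len 188)
6) AAAAAABBABBAABBABBAAABBABBAABBABBAAAABBABBAABBABBAAABBABBA…BBABBAABBABBAAABBABBAABBABBAAAABBABBAABBABBAAABBABBAABBABB  (len 380)

188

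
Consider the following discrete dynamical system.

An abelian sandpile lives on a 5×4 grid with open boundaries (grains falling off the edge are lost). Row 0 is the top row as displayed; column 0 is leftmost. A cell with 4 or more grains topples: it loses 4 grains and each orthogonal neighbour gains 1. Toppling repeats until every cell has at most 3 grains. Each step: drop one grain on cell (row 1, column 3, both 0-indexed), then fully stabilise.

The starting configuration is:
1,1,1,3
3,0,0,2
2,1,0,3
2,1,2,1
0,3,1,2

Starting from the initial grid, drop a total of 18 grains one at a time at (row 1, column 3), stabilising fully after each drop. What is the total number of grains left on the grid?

t=0: 1,1,1,3
3,0,0,2
2,1,0,3
2,1,2,1
0,3,1,2
t=1: 1,1,1,3
3,0,0,3
2,1,0,3
2,1,2,1
0,3,1,2
t=2: 1,1,2,0
3,0,1,2
2,1,1,0
2,1,2,2
0,3,1,2
t=3: 1,1,2,0
3,0,1,3
2,1,1,0
2,1,2,2
0,3,1,2
t=4: 1,1,2,1
3,0,2,0
2,1,1,1
2,1,2,2
0,3,1,2
t=5: 1,1,2,1
3,0,2,1
2,1,1,1
2,1,2,2
0,3,1,2
t=6: 1,1,2,1
3,0,2,2
2,1,1,1
2,1,2,2
0,3,1,2
t=7: 1,1,2,1
3,0,2,3
2,1,1,1
2,1,2,2
0,3,1,2
t=8: 1,1,2,2
3,0,3,0
2,1,1,2
2,1,2,2
0,3,1,2
t=9: 1,1,2,2
3,0,3,1
2,1,1,2
2,1,2,2
0,3,1,2
t=10: 1,1,2,2
3,0,3,2
2,1,1,2
2,1,2,2
0,3,1,2
t=11: 1,1,2,2
3,0,3,3
2,1,1,2
2,1,2,2
0,3,1,2
t=12: 1,1,3,3
3,1,0,1
2,1,2,3
2,1,2,2
0,3,1,2
t=13: 1,1,3,3
3,1,0,2
2,1,2,3
2,1,2,2
0,3,1,2
t=14: 1,1,3,3
3,1,0,3
2,1,2,3
2,1,2,2
0,3,1,2
t=15: 1,2,0,1
3,1,2,2
2,1,3,0
2,1,2,3
0,3,1,2
t=16: 1,2,0,1
3,1,2,3
2,1,3,0
2,1,2,3
0,3,1,2
t=17: 1,2,0,2
3,1,3,0
2,1,3,1
2,1,2,3
0,3,1,2
t=18: 1,2,0,2
3,1,3,1
2,1,3,1
2,1,2,3
0,3,1,2

34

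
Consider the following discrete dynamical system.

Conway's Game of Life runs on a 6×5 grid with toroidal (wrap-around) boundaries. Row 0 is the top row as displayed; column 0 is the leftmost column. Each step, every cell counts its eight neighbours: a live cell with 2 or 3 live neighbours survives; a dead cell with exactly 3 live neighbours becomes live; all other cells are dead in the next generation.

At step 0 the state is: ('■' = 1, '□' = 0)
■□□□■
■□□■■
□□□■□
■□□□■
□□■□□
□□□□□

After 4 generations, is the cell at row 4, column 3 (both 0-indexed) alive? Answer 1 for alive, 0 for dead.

1

t=0: ■□□□■
■□□■■
□□□■□
■□□□■
□□■□□
□□□□□
t=1: ■□□■□
■□□■□
□□□■□
□□□■■
□□□□□
□□□□□
t=2: □□□□□
□□■■□
□□■■□
□□□■■
□□□□□
□□□□□
t=3: □□□□□
□□■■□
□□□□□
□□■■■
□□□□□
□□□□□
t=4: □□□□□
□□□□□
□□□□■
□□□■□
□□□■□
□□□□□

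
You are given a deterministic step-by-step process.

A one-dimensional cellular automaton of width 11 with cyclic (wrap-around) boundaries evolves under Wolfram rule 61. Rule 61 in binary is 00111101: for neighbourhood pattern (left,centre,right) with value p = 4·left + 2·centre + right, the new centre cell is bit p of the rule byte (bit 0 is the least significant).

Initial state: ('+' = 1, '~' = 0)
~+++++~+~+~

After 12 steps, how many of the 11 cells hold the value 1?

0) ~+++++~+~+~
1) ~+~~~~+++++
2) +++++~+~~~~
3) +~~~~+++++~
4) ++++~+~~~~+
5) ~~~~+++++~+
6) +++~+~~~~++
7) ~~~+++++~+~
8) ++~+~~~~+++
9) ~~+++++~+~~
10) +~+~~~~++++
11) ~+++++~+~~~
12) ~+~~~~+++++

6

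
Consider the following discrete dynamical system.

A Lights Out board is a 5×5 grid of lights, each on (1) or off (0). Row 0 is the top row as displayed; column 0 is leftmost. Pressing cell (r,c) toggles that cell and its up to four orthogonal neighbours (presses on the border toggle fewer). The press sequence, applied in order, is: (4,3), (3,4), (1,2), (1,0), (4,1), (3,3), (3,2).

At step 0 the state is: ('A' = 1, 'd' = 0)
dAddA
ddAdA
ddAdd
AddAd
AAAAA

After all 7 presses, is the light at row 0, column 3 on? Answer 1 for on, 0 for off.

gen 0: dAddA
ddAdA
ddAdd
AddAd
AAAAA
gen 1: dAddA
ddAdA
ddAdd
Adddd
AAddd
gen 2: dAddA
ddAdA
ddAdA
AddAA
AAddA
gen 3: dAAdA
dAdAA
ddddA
AddAA
AAddA
gen 4: AAAdA
AddAA
AdddA
AddAA
AAddA
gen 5: AAAdA
AddAA
AdddA
AAdAA
ddAdA
gen 6: AAAdA
AddAA
AddAA
AAAdd
ddAAA
gen 7: AAAdA
AddAA
AdAAA
AddAd
dddAA

0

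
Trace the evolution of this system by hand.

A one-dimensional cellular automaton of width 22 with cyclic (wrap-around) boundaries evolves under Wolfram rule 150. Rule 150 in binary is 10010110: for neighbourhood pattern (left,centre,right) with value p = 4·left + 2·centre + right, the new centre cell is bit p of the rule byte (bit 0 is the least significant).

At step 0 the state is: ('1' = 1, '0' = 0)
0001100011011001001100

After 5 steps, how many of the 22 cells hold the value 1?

step 0: 0001100011011001001100
step 1: 0010010100000111110010
step 2: 0111110110001011101111
step 3: 0011100001011001000110
step 4: 0101010011000111101001
step 5: 0101011100101011001111

13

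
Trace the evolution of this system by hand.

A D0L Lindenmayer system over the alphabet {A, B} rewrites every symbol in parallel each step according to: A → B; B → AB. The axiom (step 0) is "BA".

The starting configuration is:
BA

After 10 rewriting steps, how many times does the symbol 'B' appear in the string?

k=0  BA
k=1  ABB
k=2  BABAB
k=3  ABBABBAB
k=4  BABABBABABBAB
k=5  ABBABBABABBABBABABBAB
k=6  BABABBABABBABBABABBABABBABBABABBAB
k=7  ABBABBABABBABBABABBABABBABBABABBABBABABBABABBABBABABBAB
k=8  BABABBABABBABBABABBABABBABBABABBABBABABBABABBABBABABBABABBABBABABBABBABABBABABBABBABABBAB
k=9  ABBABBABABBABBABABBABABBABBABABBABBABABBABABBABBABABBABABB…BABBABABBABABBABBABABBABABBABBABABBABBABABBABABBABBABABBAB  (len 144)
k=10  BABABBABABBABBABABBABABBABBABABBABBABABBABABBABBABABBABABB…BABBABABBABABBABBABABBABABBABBABABBABBABABBABABBABBABABBAB  (len 233)

144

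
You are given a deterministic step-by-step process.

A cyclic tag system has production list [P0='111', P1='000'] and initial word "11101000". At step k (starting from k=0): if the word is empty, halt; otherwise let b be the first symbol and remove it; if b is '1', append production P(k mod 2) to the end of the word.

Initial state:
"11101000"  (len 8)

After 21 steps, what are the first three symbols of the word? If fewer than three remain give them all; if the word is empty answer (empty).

110

k=0  "11101000"  (len 8)
k=1  "1101000111"  (len 10)
k=2  "101000111000"  (len 12)
k=3  "01000111000111"  (len 14)
k=4  "1000111000111"  (len 13)
k=5  "000111000111111"  (len 15)
k=6  "00111000111111"  (len 14)
k=7  "0111000111111"  (len 13)
k=8  "111000111111"  (len 12)
k=9  "11000111111111"  (len 14)
k=10  "1000111111111000"  (len 16)
k=11  "000111111111000111"  (len 18)
k=12  "00111111111000111"  (len 17)
k=13  "0111111111000111"  (len 16)
k=14  "111111111000111"  (len 15)
k=15  "11111111000111111"  (len 17)
k=16  "1111111000111111000"  (len 19)
k=17  "111111000111111000111"  (len 21)
k=18  "11111000111111000111000"  (len 23)
k=19  "1111000111111000111000111"  (len 25)
k=20  "111000111111000111000111000"  (len 27)
k=21  "11000111111000111000111000111"  (len 29)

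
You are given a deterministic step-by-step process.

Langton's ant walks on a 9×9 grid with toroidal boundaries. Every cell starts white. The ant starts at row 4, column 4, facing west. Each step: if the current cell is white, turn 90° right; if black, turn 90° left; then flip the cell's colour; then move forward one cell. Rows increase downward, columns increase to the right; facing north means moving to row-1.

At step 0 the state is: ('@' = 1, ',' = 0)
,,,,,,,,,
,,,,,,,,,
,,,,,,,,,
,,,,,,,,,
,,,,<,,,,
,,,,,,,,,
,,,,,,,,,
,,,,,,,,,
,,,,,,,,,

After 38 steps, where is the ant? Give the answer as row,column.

[0] ,,,,,,,,,
,,,,,,,,,
,,,,,,,,,
,,,,,,,,,
,,,,<,,,,
,,,,,,,,,
,,,,,,,,,
,,,,,,,,,
,,,,,,,,,
[1] ,,,,,,,,,
,,,,,,,,,
,,,,,,,,,
,,,,^,,,,
,,,,@,,,,
,,,,,,,,,
,,,,,,,,,
,,,,,,,,,
,,,,,,,,,
[2] ,,,,,,,,,
,,,,,,,,,
,,,,,,,,,
,,,,@>,,,
,,,,@,,,,
,,,,,,,,,
,,,,,,,,,
,,,,,,,,,
,,,,,,,,,
[3] ,,,,,,,,,
,,,,,,,,,
,,,,,,,,,
,,,,@@,,,
,,,,@v,,,
,,,,,,,,,
,,,,,,,,,
,,,,,,,,,
,,,,,,,,,
[4] ,,,,,,,,,
,,,,,,,,,
,,,,,,,,,
,,,,@@,,,
,,,,<@,,,
,,,,,,,,,
,,,,,,,,,
,,,,,,,,,
,,,,,,,,,
[5] ,,,,,,,,,
,,,,,,,,,
,,,,,,,,,
,,,,@@,,,
,,,,,@,,,
,,,,v,,,,
,,,,,,,,,
,,,,,,,,,
,,,,,,,,,
[6] ,,,,,,,,,
,,,,,,,,,
,,,,,,,,,
,,,,@@,,,
,,,,,@,,,
,,,<@,,,,
,,,,,,,,,
,,,,,,,,,
,,,,,,,,,
[7] ,,,,,,,,,
,,,,,,,,,
,,,,,,,,,
,,,,@@,,,
,,,^,@,,,
,,,@@,,,,
,,,,,,,,,
,,,,,,,,,
,,,,,,,,,
[8] ,,,,,,,,,
,,,,,,,,,
,,,,,,,,,
,,,,@@,,,
,,,@>@,,,
,,,@@,,,,
,,,,,,,,,
,,,,,,,,,
,,,,,,,,,
[9] ,,,,,,,,,
,,,,,,,,,
,,,,,,,,,
,,,,@@,,,
,,,@@@,,,
,,,@v,,,,
,,,,,,,,,
,,,,,,,,,
,,,,,,,,,
[10] ,,,,,,,,,
,,,,,,,,,
,,,,,,,,,
,,,,@@,,,
,,,@@@,,,
,,,@,>,,,
,,,,,,,,,
,,,,,,,,,
,,,,,,,,,
[11] ,,,,,,,,,
,,,,,,,,,
,,,,,,,,,
,,,,@@,,,
,,,@@@,,,
,,,@,@,,,
,,,,,v,,,
,,,,,,,,,
,,,,,,,,,
[12] ,,,,,,,,,
,,,,,,,,,
,,,,,,,,,
,,,,@@,,,
,,,@@@,,,
,,,@,@,,,
,,,,<@,,,
,,,,,,,,,
,,,,,,,,,
[13] ,,,,,,,,,
,,,,,,,,,
,,,,,,,,,
,,,,@@,,,
,,,@@@,,,
,,,@^@,,,
,,,,@@,,,
,,,,,,,,,
,,,,,,,,,
[14] ,,,,,,,,,
,,,,,,,,,
,,,,,,,,,
,,,,@@,,,
,,,@@@,,,
,,,@@>,,,
,,,,@@,,,
,,,,,,,,,
,,,,,,,,,
[15] ,,,,,,,,,
,,,,,,,,,
,,,,,,,,,
,,,,@@,,,
,,,@@^,,,
,,,@@,,,,
,,,,@@,,,
,,,,,,,,,
,,,,,,,,,
[16] ,,,,,,,,,
,,,,,,,,,
,,,,,,,,,
,,,,@@,,,
,,,@<,,,,
,,,@@,,,,
,,,,@@,,,
,,,,,,,,,
,,,,,,,,,
[17] ,,,,,,,,,
,,,,,,,,,
,,,,,,,,,
,,,,@@,,,
,,,@,,,,,
,,,@v,,,,
,,,,@@,,,
,,,,,,,,,
,,,,,,,,,
[18] ,,,,,,,,,
,,,,,,,,,
,,,,,,,,,
,,,,@@,,,
,,,@,,,,,
,,,@,>,,,
,,,,@@,,,
,,,,,,,,,
,,,,,,,,,
[19] ,,,,,,,,,
,,,,,,,,,
,,,,,,,,,
,,,,@@,,,
,,,@,,,,,
,,,@,@,,,
,,,,@v,,,
,,,,,,,,,
,,,,,,,,,
[20] ,,,,,,,,,
,,,,,,,,,
,,,,,,,,,
,,,,@@,,,
,,,@,,,,,
,,,@,@,,,
,,,,@,>,,
,,,,,,,,,
,,,,,,,,,
[21] ,,,,,,,,,
,,,,,,,,,
,,,,,,,,,
,,,,@@,,,
,,,@,,,,,
,,,@,@,,,
,,,,@,@,,
,,,,,,v,,
,,,,,,,,,
[22] ,,,,,,,,,
,,,,,,,,,
,,,,,,,,,
,,,,@@,,,
,,,@,,,,,
,,,@,@,,,
,,,,@,@,,
,,,,,<@,,
,,,,,,,,,
[23] ,,,,,,,,,
,,,,,,,,,
,,,,,,,,,
,,,,@@,,,
,,,@,,,,,
,,,@,@,,,
,,,,@^@,,
,,,,,@@,,
,,,,,,,,,
[24] ,,,,,,,,,
,,,,,,,,,
,,,,,,,,,
,,,,@@,,,
,,,@,,,,,
,,,@,@,,,
,,,,@@>,,
,,,,,@@,,
,,,,,,,,,
[25] ,,,,,,,,,
,,,,,,,,,
,,,,,,,,,
,,,,@@,,,
,,,@,,,,,
,,,@,@^,,
,,,,@@,,,
,,,,,@@,,
,,,,,,,,,
[26] ,,,,,,,,,
,,,,,,,,,
,,,,,,,,,
,,,,@@,,,
,,,@,,,,,
,,,@,@@>,
,,,,@@,,,
,,,,,@@,,
,,,,,,,,,
[27] ,,,,,,,,,
,,,,,,,,,
,,,,,,,,,
,,,,@@,,,
,,,@,,,,,
,,,@,@@@,
,,,,@@,v,
,,,,,@@,,
,,,,,,,,,
[28] ,,,,,,,,,
,,,,,,,,,
,,,,,,,,,
,,,,@@,,,
,,,@,,,,,
,,,@,@@@,
,,,,@@<@,
,,,,,@@,,
,,,,,,,,,
[29] ,,,,,,,,,
,,,,,,,,,
,,,,,,,,,
,,,,@@,,,
,,,@,,,,,
,,,@,@^@,
,,,,@@@@,
,,,,,@@,,
,,,,,,,,,
[30] ,,,,,,,,,
,,,,,,,,,
,,,,,,,,,
,,,,@@,,,
,,,@,,,,,
,,,@,<,@,
,,,,@@@@,
,,,,,@@,,
,,,,,,,,,
[31] ,,,,,,,,,
,,,,,,,,,
,,,,,,,,,
,,,,@@,,,
,,,@,,,,,
,,,@,,,@,
,,,,@v@@,
,,,,,@@,,
,,,,,,,,,
[32] ,,,,,,,,,
,,,,,,,,,
,,,,,,,,,
,,,,@@,,,
,,,@,,,,,
,,,@,,,@,
,,,,@,>@,
,,,,,@@,,
,,,,,,,,,
[33] ,,,,,,,,,
,,,,,,,,,
,,,,,,,,,
,,,,@@,,,
,,,@,,,,,
,,,@,,^@,
,,,,@,,@,
,,,,,@@,,
,,,,,,,,,
[34] ,,,,,,,,,
,,,,,,,,,
,,,,,,,,,
,,,,@@,,,
,,,@,,,,,
,,,@,,@>,
,,,,@,,@,
,,,,,@@,,
,,,,,,,,,
[35] ,,,,,,,,,
,,,,,,,,,
,,,,,,,,,
,,,,@@,,,
,,,@,,,^,
,,,@,,@,,
,,,,@,,@,
,,,,,@@,,
,,,,,,,,,
[36] ,,,,,,,,,
,,,,,,,,,
,,,,,,,,,
,,,,@@,,,
,,,@,,,@>
,,,@,,@,,
,,,,@,,@,
,,,,,@@,,
,,,,,,,,,
[37] ,,,,,,,,,
,,,,,,,,,
,,,,,,,,,
,,,,@@,,,
,,,@,,,@@
,,,@,,@,v
,,,,@,,@,
,,,,,@@,,
,,,,,,,,,
[38] ,,,,,,,,,
,,,,,,,,,
,,,,,,,,,
,,,,@@,,,
,,,@,,,@@
,,,@,,@<@
,,,,@,,@,
,,,,,@@,,
,,,,,,,,,

5,7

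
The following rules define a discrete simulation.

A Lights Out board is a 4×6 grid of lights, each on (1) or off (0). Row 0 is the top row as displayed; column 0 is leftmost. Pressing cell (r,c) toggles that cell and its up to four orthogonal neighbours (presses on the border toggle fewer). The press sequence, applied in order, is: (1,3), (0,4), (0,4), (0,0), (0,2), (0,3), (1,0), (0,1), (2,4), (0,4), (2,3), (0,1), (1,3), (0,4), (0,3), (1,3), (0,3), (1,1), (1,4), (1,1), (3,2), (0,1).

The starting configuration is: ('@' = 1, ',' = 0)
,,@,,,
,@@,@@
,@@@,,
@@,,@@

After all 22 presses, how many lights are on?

13

[0] ,,@,,,
,@@,@@
,@@@,,
@@,,@@
[1] ,,@@,,
,@,@,@
,@@,,,
@@,,@@
[2] ,,@,@@
,@,@@@
,@@,,,
@@,,@@
[3] ,,@@,,
,@,@,@
,@@,,,
@@,,@@
[4] @@@@,,
@@,@,@
,@@,,,
@@,,@@
[5] @,,,,,
@@@@,@
,@@,,,
@@,,@@
[6] @,@@@,
@@@,,@
,@@,,,
@@,,@@
[7] ,,@@@,
,,@,,@
@@@,,,
@@,,@@
[8] @@,@@,
,@@,,@
@@@,,,
@@,,@@
[9] @@,@@,
,@@,@@
@@@@@@
@@,,,@
[10] @@,,,@
,@@,,@
@@@@@@
@@,,,@
[11] @@,,,@
,@@@,@
@@,,,@
@@,@,@
[12] ,,@,,@
,,@@,@
@@,,,@
@@,@,@
[13] ,,@@,@
,,,,@@
@@,@,@
@@,@,@
[14] ,,@,@,
,,,,,@
@@,@,@
@@,@,@
[15] ,,,@,,
,,,@,@
@@,@,@
@@,@,@
[16] ,,,,,,
,,@,@@
@@,,,@
@@,@,@
[17] ,,@@@,
,,@@@@
@@,,,@
@@,@,@
[18] ,@@@@,
@@,@@@
@,,,,@
@@,@,@
[19] ,@@@,,
@@,,,,
@,,,@@
@@,@,@
[20] ,,@@,,
,,@,,,
@@,,@@
@@,@,@
[21] ,,@@,,
,,@,,,
@@@,@@
@,@,,@
[22] @@,@,,
,@@,,,
@@@,@@
@,@,,@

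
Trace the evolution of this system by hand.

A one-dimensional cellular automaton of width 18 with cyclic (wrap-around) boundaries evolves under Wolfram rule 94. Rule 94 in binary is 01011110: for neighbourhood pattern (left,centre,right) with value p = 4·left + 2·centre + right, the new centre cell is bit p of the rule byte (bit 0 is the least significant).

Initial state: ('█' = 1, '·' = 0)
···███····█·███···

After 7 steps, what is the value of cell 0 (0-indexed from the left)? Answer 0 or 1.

[0] ···███····█·███···
[1] ··██·██··██·█·██··
[2] ·███·██████·█·███·
[3] ██·█·█····█·█·█·██
[4] ·█·█·██··██·█·█·█·
[5] ██·█·██████·█·█·██
[6] ·█·█·█····█·█·█·█·
[7] ██·█·██··██·█·█·██

1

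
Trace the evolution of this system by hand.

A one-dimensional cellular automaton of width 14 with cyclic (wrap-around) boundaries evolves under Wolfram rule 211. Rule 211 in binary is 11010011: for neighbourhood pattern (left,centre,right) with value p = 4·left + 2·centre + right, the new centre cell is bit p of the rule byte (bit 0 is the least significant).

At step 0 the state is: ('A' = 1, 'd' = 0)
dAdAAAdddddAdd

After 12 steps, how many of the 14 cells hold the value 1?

11

[0] dAdAAAdddddAdd
[1] AdddAAAAAAAdAA
[2] AAAAdAAAAAAddA
[3] AAAAddAAAAAAAd
[4] dAAAAAdAAAAAAd
[5] AdAAAAddAAAAAA
[6] AddAAAAAdAAAAA
[7] AAAdAAAAddAAAA
[8] AAAddAAAAAdAAA
[9] AAAAAdAAAAddAA
[10] AAAAAddAAAAAdA
[11] AAAAAAAdAAAAdd
[12] dAAAAAAddAAAAA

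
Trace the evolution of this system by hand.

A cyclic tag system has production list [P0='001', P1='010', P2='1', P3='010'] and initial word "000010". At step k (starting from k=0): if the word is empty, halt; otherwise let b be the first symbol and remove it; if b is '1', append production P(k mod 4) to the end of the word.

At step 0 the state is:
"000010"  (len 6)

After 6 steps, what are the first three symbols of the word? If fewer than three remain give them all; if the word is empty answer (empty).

step 0: "000010"  (len 6)
step 1: "00010"  (len 5)
step 2: "0010"  (len 4)
step 3: "010"  (len 3)
step 4: "10"  (len 2)
step 5: "0001"  (len 4)
step 6: "001"  (len 3)

001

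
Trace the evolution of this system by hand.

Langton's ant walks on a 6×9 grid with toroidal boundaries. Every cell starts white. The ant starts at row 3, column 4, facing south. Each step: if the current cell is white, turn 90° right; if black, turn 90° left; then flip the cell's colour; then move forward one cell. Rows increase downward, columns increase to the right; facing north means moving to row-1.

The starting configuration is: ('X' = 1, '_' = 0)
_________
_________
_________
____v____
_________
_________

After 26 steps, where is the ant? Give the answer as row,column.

[0] _________
_________
_________
____v____
_________
_________
[1] _________
_________
_________
___<X____
_________
_________
[2] _________
_________
___^_____
___XX____
_________
_________
[3] _________
_________
___X>____
___XX____
_________
_________
[4] _________
_________
___XX____
___Xv____
_________
_________
[5] _________
_________
___XX____
___X_>___
_________
_________
[6] _________
_________
___XX____
___X_X___
_____v___
_________
[7] _________
_________
___XX____
___X_X___
____<X___
_________
[8] _________
_________
___XX____
___X^X___
____XX___
_________
[9] _________
_________
___XX____
___XX>___
____XX___
_________
[10] _________
_________
___XX^___
___XX____
____XX___
_________
[11] _________
_________
___XXX>__
___XX____
____XX___
_________
[12] _________
_________
___XXXX__
___XX_v__
____XX___
_________
[13] _________
_________
___XXXX__
___XX<X__
____XX___
_________
[14] _________
_________
___XX^X__
___XXXX__
____XX___
_________
[15] _________
_________
___X<_X__
___XXXX__
____XX___
_________
[16] _________
_________
___X__X__
___XvXX__
____XX___
_________
[17] _________
_________
___X__X__
___X_>X__
____XX___
_________
[18] _________
_________
___X_^X__
___X__X__
____XX___
_________
[19] _________
_________
___X_X>__
___X__X__
____XX___
_________
[20] _________
______^__
___X_X___
___X__X__
____XX___
_________
[21] _________
______X>_
___X_X___
___X__X__
____XX___
_________
[22] _________
______XX_
___X_X_v_
___X__X__
____XX___
_________
[23] _________
______XX_
___X_X<X_
___X__X__
____XX___
_________
[24] _________
______^X_
___X_XXX_
___X__X__
____XX___
_________
[25] _________
_____<_X_
___X_XXX_
___X__X__
____XX___
_________
[26] _____^___
_____X_X_
___X_XXX_
___X__X__
____XX___
_________

0,5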